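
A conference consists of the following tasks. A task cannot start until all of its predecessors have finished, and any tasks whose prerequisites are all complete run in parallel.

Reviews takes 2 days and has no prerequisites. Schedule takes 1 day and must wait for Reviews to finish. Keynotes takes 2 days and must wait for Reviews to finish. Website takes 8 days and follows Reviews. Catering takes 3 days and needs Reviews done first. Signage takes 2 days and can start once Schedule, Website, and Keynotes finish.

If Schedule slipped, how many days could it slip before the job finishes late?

The longest chain is Reviews→Website→Signage = 2+8+2 = 12; overall finish 12 days.
Schedule finishes as early as 3 and must finish by 10.
So Schedule can slip 10 − 3 = 7 days.

7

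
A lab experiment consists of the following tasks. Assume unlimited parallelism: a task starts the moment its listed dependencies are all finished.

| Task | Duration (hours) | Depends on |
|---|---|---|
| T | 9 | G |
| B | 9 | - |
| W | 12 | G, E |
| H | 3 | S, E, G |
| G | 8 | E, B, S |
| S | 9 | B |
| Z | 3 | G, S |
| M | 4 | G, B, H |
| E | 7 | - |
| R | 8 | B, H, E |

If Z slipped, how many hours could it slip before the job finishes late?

9

Critical path: B→S→G→W = 9+9+8+12 = 38, so the finish is 38 hours.
The longest chain containing Z totals 29 hours.
Slack of Z = 35 − 26 = 9 hours.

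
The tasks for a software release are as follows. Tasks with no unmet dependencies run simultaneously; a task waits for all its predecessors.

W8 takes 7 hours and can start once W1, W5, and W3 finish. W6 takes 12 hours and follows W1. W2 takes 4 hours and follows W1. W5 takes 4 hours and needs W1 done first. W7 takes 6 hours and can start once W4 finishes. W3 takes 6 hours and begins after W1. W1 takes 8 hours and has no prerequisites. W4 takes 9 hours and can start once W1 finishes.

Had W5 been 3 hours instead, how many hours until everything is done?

23

The binding path is W1→W4→W7 = 8+9+6 = 23; finish at 23 hours.
W5 is off the critical path — its longest chain is 19 hours, giving 4 of slack.
No other chain overtakes it, so the finish is 23 hours.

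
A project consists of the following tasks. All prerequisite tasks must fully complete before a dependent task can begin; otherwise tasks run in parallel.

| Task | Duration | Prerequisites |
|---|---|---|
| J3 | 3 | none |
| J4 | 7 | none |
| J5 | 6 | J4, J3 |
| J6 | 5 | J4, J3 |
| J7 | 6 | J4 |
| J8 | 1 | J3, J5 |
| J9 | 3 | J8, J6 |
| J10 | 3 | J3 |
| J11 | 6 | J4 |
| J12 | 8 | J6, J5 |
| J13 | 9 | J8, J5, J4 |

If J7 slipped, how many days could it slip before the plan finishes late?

J4→J5→J8→J13 = 7+6+1+9 = 23 sets the makespan at 23 days.
J7 finishes as early as 13 and must finish by 23.
So J7 can slip 23 − 13 = 10 days.

10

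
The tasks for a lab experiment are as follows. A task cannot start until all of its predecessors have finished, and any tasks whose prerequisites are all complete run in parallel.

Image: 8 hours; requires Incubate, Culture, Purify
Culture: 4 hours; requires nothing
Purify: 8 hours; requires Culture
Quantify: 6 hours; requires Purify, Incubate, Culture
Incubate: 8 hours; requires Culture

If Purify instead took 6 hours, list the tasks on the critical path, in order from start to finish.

Culture, Incubate, Image

The binding path is Culture→Purify→Image = 4+8+8 = 20; finish at 20 hours.
Purify is on the critical path; changing it to 6 makes that path 18 hours.
New critical path: Culture→Incubate→Image = 4+8+8 = 20 ⇒ 20 hours.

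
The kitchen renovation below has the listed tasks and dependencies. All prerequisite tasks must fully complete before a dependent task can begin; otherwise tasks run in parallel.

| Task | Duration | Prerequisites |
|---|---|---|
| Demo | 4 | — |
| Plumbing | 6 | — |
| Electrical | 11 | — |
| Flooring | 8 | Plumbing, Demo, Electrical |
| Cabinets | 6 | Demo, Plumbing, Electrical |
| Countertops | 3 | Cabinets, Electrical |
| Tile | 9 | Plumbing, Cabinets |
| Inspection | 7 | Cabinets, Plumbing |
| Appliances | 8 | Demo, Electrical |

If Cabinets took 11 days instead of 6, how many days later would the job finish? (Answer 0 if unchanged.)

Critical path before the change: Electrical→Cabinets→Tile = 11+6+9 = 26 giving 26 days.
Cabinets is on the critical path; changing it to 11 makes that path 31 days.
That remains the longest chain; total 31 days.
Change in finish: 31 − 26 = +5 days.

5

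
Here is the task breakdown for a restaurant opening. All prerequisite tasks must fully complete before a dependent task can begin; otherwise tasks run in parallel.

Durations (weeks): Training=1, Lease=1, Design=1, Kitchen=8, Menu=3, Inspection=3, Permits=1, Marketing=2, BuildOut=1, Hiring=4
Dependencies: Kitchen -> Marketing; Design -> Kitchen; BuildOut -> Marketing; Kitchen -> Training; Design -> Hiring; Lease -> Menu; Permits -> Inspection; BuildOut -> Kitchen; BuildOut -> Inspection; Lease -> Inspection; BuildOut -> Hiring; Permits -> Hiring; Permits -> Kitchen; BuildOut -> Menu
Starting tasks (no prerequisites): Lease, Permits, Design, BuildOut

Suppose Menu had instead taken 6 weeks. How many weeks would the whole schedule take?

11

Critical path before the change: Permits→Kitchen→Marketing = 1+8+2 = 11 giving 11 weeks.
The longest path through Menu is only 4 weeks, so Menu has float 7.
The critical path is still Permits→Kitchen→Marketing; finish is now 11 weeks.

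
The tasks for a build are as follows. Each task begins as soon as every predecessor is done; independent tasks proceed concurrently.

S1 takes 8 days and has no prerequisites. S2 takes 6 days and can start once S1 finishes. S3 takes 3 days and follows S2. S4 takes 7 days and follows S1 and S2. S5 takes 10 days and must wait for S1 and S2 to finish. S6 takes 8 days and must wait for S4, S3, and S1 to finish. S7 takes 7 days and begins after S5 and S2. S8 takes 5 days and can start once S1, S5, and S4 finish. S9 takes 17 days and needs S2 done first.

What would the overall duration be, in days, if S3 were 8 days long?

31

The binding path is S1→S2→S5→S7 = 8+6+10+7 = 31; finish at 31 days.
S3 is off the critical path — its longest chain is 25 days, giving 6 of slack.
No other chain overtakes it, so the finish is 31 days.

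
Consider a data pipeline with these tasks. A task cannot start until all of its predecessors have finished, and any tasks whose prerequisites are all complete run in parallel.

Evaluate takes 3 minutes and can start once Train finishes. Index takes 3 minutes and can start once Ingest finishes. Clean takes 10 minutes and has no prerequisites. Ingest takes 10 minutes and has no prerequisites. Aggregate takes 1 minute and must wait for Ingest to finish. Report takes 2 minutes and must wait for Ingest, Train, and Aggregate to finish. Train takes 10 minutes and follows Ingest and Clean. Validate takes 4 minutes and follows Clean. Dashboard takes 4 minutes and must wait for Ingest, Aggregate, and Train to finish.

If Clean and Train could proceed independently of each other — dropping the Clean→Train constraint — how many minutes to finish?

24

Before: longest chain Ingest→Train→Dashboard = 10+10+4 = 24, finish 24.
Dropping Clean→Train doesn't change Train's earliest start (10); another predecessor still binds.
The longest chain is now Ingest→Train→Dashboard = 10+10+4 = 24, so the schedule takes 24 minutes.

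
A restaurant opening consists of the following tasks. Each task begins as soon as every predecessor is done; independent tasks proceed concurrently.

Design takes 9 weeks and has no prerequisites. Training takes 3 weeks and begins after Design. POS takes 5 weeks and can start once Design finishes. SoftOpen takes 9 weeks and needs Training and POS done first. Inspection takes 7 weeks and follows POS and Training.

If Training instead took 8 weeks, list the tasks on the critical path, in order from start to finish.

Design, Training, SoftOpen

Baseline: Design→POS→SoftOpen = 9+5+9 = 23 → 23 weeks.
Training is off the critical path — its longest chain is 21 weeks, giving 2 of slack.
The binding chain switches to Design→Training→SoftOpen = 9+8+9 = 26; finish 26 weeks.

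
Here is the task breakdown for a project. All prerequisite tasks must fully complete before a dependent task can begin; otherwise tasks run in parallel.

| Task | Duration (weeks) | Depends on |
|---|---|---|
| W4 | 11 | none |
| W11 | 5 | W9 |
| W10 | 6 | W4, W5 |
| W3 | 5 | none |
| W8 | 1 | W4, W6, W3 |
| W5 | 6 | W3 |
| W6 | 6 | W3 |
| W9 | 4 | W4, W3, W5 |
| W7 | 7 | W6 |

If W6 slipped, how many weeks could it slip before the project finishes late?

2

The longest chain is W3→W5→W9→W11 = 5+6+4+5 = 20; overall finish 20 weeks.
The longest chain containing W6 totals 18 weeks.
Float = 20 − 18 = 2.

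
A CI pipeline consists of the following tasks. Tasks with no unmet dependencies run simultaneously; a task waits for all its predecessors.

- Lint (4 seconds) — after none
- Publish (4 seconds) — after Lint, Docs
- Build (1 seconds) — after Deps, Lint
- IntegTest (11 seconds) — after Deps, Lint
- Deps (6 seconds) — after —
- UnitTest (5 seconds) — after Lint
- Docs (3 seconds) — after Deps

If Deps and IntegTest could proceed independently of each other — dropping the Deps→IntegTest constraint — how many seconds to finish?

15

Before: longest chain Deps→IntegTest = 6+11 = 17, finish 17.
Without Deps→IntegTest, IntegTest's earliest start moves from 6 to 4.
The longest chain is now Lint→IntegTest = 4+11 = 15, so the CI pipeline takes 15 seconds.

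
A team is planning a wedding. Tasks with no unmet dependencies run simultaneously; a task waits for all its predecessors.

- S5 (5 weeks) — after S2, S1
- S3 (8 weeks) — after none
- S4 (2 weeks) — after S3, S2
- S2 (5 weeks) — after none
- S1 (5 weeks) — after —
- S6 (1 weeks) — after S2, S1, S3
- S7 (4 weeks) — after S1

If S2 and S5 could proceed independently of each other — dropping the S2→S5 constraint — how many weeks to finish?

Before: longest chain S1→S5 = 5+5 = 10, finish 10.
Dropping S2→S5 doesn't change S5's earliest start (5); another predecessor still binds.
The longest chain is now S1→S5 = 5+5 = 10, so the plan takes 10 weeks.

10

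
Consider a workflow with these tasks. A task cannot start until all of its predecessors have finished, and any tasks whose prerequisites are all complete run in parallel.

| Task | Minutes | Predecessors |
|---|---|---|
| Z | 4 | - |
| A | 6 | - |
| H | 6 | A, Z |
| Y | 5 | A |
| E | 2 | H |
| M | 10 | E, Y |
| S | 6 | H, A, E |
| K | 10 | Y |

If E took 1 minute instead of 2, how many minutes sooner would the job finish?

Baseline: A→H→E→M = 6+6+2+10 = 24 → 24 minutes.
Since E is critical, the -1 change carries straight to that chain (now 23 minutes).
The critical path is still A→H→E→M; finish is now 23 minutes.
Change in finish: 23 − 24 = -1 minutes.

1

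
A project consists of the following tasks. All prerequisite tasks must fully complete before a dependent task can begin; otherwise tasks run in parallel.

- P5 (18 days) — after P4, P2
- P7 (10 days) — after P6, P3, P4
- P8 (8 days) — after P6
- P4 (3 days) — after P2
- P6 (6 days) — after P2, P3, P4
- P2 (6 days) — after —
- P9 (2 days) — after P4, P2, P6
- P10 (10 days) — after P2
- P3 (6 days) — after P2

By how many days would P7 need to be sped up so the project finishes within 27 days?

Current finish: 28 days; target: 27.
P7 is on every critical path, so each day cut from P7 cuts the finish by one (this holds down to a finish of 27).
Need 28 − 27 = 1 day off P7 → P7 becomes 9 days, finish becomes 27.

1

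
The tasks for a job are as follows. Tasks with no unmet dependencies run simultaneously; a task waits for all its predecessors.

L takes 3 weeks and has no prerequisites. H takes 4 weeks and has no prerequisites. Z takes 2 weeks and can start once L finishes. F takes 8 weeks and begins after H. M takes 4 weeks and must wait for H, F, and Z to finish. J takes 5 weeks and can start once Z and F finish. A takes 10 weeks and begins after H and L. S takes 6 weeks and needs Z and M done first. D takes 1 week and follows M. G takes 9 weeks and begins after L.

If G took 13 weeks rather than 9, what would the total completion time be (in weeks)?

Baseline: H→F→M→S = 4+8+4+6 = 22 → 22 weeks.
G is off the critical path — its longest chain is 12 weeks, giving 10 of slack.
The critical path is still H→F→M→S; finish is now 22 weeks.

22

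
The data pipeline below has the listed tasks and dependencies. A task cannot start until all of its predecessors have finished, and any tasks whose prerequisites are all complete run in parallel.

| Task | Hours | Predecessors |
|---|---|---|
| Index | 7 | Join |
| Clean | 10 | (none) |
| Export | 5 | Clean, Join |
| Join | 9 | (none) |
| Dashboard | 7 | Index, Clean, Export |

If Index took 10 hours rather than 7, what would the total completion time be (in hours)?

The binding path is Join→Index→Dashboard = 9+7+7 = 23; finish at 23 hours.
Index is on the critical path; changing it to 10 makes that path 26 hours.
That remains the longest chain; total 26 hours.

26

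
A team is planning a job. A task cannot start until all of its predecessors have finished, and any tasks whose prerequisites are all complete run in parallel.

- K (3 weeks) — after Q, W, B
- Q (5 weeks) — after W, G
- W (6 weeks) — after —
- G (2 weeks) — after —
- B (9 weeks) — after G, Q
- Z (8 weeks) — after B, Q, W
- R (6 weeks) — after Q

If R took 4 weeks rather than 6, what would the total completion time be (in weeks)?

The binding path is W→Q→B→Z = 6+5+9+8 = 28; finish at 28 weeks.
R is off the critical path — its longest chain is 17 weeks, giving 11 of slack.
The critical path is still W→Q→B→Z; finish is now 28 weeks.

28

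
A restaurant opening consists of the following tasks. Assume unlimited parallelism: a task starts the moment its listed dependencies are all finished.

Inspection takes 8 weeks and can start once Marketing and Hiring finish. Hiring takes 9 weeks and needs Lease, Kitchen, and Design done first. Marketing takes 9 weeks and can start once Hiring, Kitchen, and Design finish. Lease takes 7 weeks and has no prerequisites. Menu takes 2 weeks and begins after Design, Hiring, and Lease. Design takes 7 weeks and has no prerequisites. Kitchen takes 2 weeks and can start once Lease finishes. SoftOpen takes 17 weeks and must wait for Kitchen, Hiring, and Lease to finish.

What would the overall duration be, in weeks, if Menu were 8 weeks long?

Actual critical path: Lease→Kitchen→Hiring→Marketing→Inspection = 7+2+9+9+8 = 35 ⇒ 35 weeks.
The longest path through Menu is only 20 weeks, so Menu has float 15.
That remains the longest chain; total 35 weeks.

35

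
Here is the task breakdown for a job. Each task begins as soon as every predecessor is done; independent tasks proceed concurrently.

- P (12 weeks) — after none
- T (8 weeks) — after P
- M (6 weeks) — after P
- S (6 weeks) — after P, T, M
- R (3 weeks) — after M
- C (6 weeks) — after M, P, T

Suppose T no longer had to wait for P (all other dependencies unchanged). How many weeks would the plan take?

24

Before: longest chain P→T→S = 12+8+6 = 26, finish 26.
Without P→T, T's earliest start moves from 12 to 0.
New critical path: P→M→S = 12+6+6 = 24 ⇒ 24 weeks.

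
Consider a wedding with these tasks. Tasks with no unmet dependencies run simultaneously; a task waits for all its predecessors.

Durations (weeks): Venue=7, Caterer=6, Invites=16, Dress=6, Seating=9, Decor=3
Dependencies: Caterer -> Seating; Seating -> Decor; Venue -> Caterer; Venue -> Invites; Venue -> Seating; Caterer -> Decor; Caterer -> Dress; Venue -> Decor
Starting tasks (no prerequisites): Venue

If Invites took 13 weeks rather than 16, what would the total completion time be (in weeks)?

Critical path before the change: Venue→Caterer→Seating→Decor = 7+6+9+3 = 25 giving 25 weeks.
Invites is off the critical path — its longest chain is 23 weeks, giving 2 of slack.
The critical path is still Venue→Caterer→Seating→Decor; finish is now 25 weeks.

25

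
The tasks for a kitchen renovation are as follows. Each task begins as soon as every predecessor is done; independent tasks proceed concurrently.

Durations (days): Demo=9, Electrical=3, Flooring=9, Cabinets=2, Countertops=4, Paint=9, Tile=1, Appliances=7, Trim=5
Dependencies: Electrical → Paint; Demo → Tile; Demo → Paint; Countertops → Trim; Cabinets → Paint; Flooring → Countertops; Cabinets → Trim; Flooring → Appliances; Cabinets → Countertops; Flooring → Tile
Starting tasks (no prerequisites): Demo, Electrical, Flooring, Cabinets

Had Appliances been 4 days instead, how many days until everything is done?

18

Actual critical path: Demo→Paint = 9+9 = 18 ⇒ 18 days.
The longest path through Appliances is only 16 days, so Appliances has float 2.
That remains the longest chain; total 18 days.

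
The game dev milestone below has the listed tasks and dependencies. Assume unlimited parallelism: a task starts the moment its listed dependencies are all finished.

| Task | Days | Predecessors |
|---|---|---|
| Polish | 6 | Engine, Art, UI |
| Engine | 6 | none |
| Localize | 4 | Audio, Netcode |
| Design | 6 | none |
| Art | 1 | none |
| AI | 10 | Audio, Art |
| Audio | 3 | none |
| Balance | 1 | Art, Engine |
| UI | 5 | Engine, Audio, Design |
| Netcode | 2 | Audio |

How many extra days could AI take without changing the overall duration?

Critical path: Design→UI→Polish = 6+5+6 = 17, so the finish is 17 days.
Longest path through AI: 13 days (earliest finish 13, latest finish 17).
Float = 17 − 13 = 4.

4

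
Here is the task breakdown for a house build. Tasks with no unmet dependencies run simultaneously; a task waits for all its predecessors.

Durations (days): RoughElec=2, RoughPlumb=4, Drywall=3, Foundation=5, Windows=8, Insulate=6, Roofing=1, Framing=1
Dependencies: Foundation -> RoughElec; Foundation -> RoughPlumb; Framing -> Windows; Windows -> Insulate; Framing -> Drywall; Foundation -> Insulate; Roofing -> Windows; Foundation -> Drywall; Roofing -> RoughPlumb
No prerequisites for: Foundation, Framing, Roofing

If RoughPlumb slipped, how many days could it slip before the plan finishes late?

6

The longest chain is Framing→Windows→Insulate = 1+8+6 = 15; overall finish 15 days.
The longest chain containing RoughPlumb totals 9 days.
Slack of RoughPlumb = 11 − 5 = 6 days.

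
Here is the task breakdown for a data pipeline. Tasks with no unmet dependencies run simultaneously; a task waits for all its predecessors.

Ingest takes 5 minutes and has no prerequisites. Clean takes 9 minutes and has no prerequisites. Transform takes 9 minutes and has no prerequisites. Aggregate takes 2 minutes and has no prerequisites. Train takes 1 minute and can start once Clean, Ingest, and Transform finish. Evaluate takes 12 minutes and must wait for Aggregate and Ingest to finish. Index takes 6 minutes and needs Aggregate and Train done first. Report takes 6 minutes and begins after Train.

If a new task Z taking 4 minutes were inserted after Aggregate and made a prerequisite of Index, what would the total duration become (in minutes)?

Originally the plan takes 17 minutes.
With Z inserted, Index now waits for max(Aggregate, Train, Z).
New critical path: Ingest→Evaluate = 5+12 = 17 ⇒ 17 minutes.

17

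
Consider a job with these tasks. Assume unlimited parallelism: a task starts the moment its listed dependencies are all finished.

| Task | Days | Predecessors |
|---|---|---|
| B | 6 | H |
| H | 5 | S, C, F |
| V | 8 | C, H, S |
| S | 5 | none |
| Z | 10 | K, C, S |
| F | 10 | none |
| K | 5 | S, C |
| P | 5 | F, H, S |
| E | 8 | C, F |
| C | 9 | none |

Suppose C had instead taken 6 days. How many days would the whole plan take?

The binding path is C→K→Z = 9+5+10 = 24; finish at 24 days.
Since C is critical, the -3 change carries straight to that chain (now 21 days).
The binding chain switches to F→H→V = 10+5+8 = 23; finish 23 days.

23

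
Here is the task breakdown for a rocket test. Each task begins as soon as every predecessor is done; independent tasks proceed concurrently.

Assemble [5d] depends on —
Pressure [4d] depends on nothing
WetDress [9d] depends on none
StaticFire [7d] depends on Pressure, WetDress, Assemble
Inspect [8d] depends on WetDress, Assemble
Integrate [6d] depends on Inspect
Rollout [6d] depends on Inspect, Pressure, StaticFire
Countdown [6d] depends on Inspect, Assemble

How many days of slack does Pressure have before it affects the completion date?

WetDress→Inspect→Integrate = 9+8+6 = 23 sets the makespan at 23 days.
The longest chain containing Pressure totals 17 days.
Float = 23 − 17 = 6.

6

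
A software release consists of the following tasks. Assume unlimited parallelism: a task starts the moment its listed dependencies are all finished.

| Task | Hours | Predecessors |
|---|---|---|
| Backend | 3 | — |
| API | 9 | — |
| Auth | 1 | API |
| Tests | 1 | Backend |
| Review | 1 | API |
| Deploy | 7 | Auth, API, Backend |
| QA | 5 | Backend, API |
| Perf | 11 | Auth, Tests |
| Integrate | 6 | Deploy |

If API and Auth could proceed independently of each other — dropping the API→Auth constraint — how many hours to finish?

22

Before: longest chain API→Auth→Deploy→Integrate = 9+1+7+6 = 23, finish 23.
Without API→Auth, Auth's earliest start moves from 9 to 0.
After: API→Deploy→Integrate = 9+7+6 = 22 → 22 hours.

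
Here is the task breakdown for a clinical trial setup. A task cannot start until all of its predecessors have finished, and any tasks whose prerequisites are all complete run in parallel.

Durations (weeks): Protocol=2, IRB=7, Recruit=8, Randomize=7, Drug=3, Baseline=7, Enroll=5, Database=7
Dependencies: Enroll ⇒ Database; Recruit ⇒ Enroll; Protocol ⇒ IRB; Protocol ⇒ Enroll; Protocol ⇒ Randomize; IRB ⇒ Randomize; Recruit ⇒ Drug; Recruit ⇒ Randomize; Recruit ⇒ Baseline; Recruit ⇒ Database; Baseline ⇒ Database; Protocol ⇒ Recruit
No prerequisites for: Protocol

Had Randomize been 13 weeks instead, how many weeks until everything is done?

24

The binding path is Protocol→Recruit→Baseline→Database = 2+8+7+7 = 24; finish at 24 weeks.
Randomize is off the critical path — its longest chain is 17 weeks, giving 7 of slack.
No other chain overtakes it, so the finish is 24 weeks.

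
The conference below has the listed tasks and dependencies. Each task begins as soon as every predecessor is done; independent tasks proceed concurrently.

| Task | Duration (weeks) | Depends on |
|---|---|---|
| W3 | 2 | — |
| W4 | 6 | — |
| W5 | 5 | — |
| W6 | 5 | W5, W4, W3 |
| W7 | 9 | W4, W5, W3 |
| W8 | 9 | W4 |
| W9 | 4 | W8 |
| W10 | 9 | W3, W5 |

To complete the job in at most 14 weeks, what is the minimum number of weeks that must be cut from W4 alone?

Current finish: 19 weeks; target: 14.
W4 is on every critical path, so each week cut from W4 cuts the finish by one (this holds down to a finish of 14).
Need 19 − 14 = 5 weeks off W4 → W4 becomes 1 week, finish becomes 14.

5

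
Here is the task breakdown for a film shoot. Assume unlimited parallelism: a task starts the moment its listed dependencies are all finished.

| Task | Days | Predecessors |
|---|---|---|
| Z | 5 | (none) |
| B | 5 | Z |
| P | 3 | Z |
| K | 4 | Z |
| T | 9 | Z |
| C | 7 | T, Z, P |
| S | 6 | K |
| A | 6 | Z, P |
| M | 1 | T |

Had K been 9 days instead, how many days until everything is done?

Critical path before the change: Z→T→C = 5+9+7 = 21 giving 21 days.
K has 6 days of float (longest path through it is 15).
No other chain overtakes it, so the finish is 21 days.

21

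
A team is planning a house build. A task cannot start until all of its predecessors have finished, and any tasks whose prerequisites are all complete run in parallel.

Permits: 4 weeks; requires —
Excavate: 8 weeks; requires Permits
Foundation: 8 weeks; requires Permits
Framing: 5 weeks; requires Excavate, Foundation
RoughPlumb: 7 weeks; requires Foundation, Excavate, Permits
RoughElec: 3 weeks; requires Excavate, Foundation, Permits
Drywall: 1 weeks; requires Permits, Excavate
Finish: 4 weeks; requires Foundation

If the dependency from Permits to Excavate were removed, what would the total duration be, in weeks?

Original critical path: Permits→Excavate→RoughPlumb = 4+8+7 = 19 ⇒ 19 weeks.
Without Permits→Excavate, Excavate's earliest start moves from 4 to 0.
After: Permits→Foundation→RoughPlumb = 4+8+7 = 19 → 19 weeks.

19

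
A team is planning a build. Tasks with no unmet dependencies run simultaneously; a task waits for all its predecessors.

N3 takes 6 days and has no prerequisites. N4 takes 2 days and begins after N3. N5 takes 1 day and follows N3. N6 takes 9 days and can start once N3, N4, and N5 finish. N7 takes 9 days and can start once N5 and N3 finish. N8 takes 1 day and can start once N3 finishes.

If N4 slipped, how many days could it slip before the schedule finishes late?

0

The longest chain is N3→N4→N6 = 6+2+9 = 17; overall finish 17 days.
N4 finishes as early as 8 and must finish by 8.
So N4 can slip 8 − 8 = 0 days.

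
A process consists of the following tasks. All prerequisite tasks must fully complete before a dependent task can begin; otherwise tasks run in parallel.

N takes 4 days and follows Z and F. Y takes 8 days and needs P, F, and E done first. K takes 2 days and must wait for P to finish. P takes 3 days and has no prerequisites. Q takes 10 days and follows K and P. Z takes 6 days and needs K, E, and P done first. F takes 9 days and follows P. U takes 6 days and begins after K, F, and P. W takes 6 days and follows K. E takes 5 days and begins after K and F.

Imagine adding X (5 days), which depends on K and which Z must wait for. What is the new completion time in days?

27

Originally the project takes 27 days.
With X inserted, Z now waits for max(K, E, P, X).
New critical path: P→F→E→Z→N = 3+9+5+6+4 = 27 ⇒ 27 days.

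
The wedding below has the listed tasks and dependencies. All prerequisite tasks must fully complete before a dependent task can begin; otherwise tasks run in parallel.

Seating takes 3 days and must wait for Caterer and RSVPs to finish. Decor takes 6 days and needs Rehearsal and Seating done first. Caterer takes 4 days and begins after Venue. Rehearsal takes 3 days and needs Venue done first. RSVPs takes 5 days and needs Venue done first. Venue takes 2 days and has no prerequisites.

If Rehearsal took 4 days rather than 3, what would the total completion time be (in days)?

16

Critical path before the change: Venue→RSVPs→Seating→Decor = 2+5+3+6 = 16 giving 16 days.
The longest path through Rehearsal is only 11 days, so Rehearsal has float 5.
The critical path is still Venue→RSVPs→Seating→Decor; finish is now 16 days.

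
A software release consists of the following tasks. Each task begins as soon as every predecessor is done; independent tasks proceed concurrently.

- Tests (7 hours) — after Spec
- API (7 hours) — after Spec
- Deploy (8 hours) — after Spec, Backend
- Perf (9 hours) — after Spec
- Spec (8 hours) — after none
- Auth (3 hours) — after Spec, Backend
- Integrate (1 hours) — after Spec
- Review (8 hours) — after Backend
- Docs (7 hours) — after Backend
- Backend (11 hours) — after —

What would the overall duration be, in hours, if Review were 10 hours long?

21

The binding path is Backend→Review = 11+8 = 19; finish at 19 hours.
Review is on the critical path; changing it to 10 makes that path 21 hours.
No other chain overtakes it, so the finish is 21 hours.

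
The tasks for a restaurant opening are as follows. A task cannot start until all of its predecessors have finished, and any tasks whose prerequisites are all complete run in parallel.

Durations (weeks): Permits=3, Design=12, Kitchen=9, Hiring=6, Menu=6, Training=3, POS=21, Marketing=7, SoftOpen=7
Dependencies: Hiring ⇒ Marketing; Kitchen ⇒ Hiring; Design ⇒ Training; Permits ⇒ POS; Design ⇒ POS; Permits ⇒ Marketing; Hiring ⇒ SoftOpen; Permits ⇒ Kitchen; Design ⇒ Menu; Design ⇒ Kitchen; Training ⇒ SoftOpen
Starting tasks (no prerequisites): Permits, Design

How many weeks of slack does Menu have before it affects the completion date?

16

The longest chain is Design→Kitchen→Hiring→Marketing = 12+9+6+7 = 34; overall finish 34 weeks.
Menu finishes as early as 18 and must finish by 34.
Float = 34 − 18 = 16.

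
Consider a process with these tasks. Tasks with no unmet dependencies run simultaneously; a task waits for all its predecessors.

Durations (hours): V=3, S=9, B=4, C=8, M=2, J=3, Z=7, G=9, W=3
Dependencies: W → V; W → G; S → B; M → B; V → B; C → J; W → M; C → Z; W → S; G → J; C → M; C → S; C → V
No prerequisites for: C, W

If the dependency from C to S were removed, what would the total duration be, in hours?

Original critical path: C→S→B = 8+9+4 = 21 ⇒ 21 hours.
Without C→S, S's earliest start moves from 8 to 3.
The longest chain is now W→S→B = 3+9+4 = 16, so the plan takes 16 hours.

16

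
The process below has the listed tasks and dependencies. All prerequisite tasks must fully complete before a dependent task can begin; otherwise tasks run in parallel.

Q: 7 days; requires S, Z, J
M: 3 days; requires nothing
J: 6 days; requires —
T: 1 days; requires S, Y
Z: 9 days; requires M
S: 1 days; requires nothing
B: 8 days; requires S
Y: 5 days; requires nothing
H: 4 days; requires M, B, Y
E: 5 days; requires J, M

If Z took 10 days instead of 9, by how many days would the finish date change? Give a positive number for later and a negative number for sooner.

The binding path is M→Z→Q = 3+9+7 = 19; finish at 19 days.
Since Z is critical, the +1 change carries straight to that chain (now 20 days).
The critical path is still M→Z→Q; finish is now 20 days.
Change in finish: 20 − 19 = +1 days.

1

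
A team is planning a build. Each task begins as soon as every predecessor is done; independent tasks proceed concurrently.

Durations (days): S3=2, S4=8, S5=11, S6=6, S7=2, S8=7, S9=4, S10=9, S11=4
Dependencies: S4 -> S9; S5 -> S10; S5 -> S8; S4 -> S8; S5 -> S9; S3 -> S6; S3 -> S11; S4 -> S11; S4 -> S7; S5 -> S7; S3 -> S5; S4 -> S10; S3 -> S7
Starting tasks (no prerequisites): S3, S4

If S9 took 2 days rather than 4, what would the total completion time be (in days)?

The binding path is S3→S5→S10 = 2+11+9 = 22; finish at 22 days.
S9 has 5 days of float (longest path through it is 17).
The critical path is still S3→S5→S10; finish is now 22 days.

22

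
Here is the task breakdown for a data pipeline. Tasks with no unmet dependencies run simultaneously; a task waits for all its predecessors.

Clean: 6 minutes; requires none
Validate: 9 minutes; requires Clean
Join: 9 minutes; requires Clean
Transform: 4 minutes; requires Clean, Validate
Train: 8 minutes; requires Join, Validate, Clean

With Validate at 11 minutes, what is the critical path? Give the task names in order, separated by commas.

Clean, Validate, Train

Baseline: Clean→Validate→Train = 6+9+8 = 23 → 23 minutes.
Validate lies on that path, so at 11 minutes the path becomes 25 minutes.
The critical path is still Clean→Validate→Train; finish is now 25 minutes.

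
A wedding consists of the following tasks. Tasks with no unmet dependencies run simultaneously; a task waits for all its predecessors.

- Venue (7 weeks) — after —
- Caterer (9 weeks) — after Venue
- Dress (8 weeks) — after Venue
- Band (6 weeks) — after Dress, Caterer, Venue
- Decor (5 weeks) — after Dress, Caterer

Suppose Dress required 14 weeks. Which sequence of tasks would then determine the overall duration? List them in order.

Venue, Dress, Band

Baseline: Venue→Caterer→Band = 7+9+6 = 22 → 22 weeks.
Dress is off the critical path — its longest chain is 21 weeks, giving 1 of slack.
Now Venue→Dress→Band = 7+14+6 = 27 is longest, so the finish becomes 27 weeks.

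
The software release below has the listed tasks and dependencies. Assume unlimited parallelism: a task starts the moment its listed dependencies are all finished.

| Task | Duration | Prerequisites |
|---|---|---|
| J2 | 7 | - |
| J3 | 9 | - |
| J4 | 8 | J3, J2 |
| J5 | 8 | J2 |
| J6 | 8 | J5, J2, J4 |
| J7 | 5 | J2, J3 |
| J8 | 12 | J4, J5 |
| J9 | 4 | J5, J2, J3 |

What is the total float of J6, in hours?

Critical path: J3→J4→J8 = 9+8+12 = 29, so the finish is 29 hours.
Longest path through J6: 25 hours (earliest finish 25, latest finish 29).
Float = 29 − 25 = 4.

4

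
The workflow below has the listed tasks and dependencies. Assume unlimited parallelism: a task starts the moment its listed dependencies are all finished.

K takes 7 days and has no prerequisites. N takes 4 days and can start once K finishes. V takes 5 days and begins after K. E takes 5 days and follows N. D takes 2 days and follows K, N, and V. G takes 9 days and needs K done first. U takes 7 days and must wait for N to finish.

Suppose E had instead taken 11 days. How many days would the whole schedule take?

Baseline: K→N→U = 7+4+7 = 18 → 18 days.
E is off the critical path — its longest chain is 16 days, giving 2 of slack.
The binding chain switches to K→N→E = 7+4+11 = 22; finish 22 days.

22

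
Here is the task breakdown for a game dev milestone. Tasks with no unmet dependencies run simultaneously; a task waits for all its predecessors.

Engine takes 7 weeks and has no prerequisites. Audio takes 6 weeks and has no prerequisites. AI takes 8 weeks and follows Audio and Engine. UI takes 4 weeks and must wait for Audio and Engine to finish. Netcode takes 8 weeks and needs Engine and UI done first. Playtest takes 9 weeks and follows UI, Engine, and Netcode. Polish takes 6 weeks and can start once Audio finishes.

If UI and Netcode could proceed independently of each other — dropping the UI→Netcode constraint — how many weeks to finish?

24

Original critical path: Engine→UI→Netcode→Playtest = 7+4+8+9 = 28 ⇒ 28 weeks.
Without UI→Netcode, Netcode's earliest start moves from 11 to 7.
New critical path: Engine→Netcode→Playtest = 7+8+9 = 24 ⇒ 24 weeks.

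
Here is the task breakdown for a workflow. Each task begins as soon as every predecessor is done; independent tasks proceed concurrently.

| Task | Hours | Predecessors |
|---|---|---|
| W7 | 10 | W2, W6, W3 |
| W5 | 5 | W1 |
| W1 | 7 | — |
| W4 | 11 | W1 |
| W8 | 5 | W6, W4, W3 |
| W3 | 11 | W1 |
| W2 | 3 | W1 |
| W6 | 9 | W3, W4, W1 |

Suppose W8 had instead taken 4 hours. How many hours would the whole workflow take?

Actual critical path: W1→W3→W6→W7 = 7+11+9+10 = 37 ⇒ 37 hours.
W8 is off the critical path — its longest chain is 32 hours, giving 5 of slack.
The critical path is still W1→W3→W6→W7; finish is now 37 hours.

37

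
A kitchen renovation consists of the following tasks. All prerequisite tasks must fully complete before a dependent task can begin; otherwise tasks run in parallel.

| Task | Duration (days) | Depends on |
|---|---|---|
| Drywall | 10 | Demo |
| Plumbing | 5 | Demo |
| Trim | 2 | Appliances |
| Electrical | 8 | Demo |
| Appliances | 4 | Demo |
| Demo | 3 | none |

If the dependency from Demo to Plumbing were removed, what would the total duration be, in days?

Original critical path: Demo→Drywall = 3+10 = 13 ⇒ 13 days.
Without Demo→Plumbing, Plumbing's earliest start moves from 3 to 0.
After: Demo→Drywall = 3+10 = 13 → 13 days.

13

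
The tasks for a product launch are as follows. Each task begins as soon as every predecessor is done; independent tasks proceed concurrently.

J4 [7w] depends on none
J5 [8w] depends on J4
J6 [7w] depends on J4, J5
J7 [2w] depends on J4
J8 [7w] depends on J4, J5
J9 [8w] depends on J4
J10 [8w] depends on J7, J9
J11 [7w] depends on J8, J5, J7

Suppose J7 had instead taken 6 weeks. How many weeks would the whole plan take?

Actual critical path: J4→J5→J8→J11 = 7+8+7+7 = 29 ⇒ 29 weeks.
The longest path through J7 is only 17 weeks, so J7 has float 12.
The critical path is still J4→J5→J8→J11; finish is now 29 weeks.

29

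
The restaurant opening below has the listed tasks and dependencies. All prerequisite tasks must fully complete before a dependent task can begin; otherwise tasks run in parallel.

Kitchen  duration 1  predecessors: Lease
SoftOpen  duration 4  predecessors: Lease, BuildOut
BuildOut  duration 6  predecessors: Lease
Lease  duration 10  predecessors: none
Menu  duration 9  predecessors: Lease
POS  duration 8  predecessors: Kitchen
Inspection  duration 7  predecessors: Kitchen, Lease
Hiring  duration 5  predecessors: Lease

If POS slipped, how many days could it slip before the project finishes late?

1

Lease→BuildOut→SoftOpen = 10+6+4 = 20 sets the makespan at 20 days.
The longest chain containing POS totals 19 days.
Slack of POS = 12 − 11 = 1 day.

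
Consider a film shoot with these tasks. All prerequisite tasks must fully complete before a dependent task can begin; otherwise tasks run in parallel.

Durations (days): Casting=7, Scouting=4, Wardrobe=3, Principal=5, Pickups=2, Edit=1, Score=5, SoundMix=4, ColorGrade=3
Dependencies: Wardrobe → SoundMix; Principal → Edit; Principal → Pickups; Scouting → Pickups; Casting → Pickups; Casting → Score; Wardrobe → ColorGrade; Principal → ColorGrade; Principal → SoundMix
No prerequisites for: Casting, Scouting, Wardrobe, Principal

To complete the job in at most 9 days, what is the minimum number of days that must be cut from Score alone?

3

Current finish: 12 days; target: 9.
Score is on every critical path, so each day cut from Score cuts the finish by one (this holds down to a finish of 9).
Need 12 − 9 = 3 days off Score → Score becomes 2 days, finish becomes 9.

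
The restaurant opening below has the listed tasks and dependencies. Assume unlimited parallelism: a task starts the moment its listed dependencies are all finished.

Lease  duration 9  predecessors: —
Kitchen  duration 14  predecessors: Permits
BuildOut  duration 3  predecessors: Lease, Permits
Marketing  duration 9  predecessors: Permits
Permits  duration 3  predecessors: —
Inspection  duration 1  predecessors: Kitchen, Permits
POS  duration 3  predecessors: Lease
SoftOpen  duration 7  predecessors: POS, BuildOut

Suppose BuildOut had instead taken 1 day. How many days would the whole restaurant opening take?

19

As given, the longest chain is Lease→BuildOut→SoftOpen = 9+3+7 = 19, so the finish is 19 days.
BuildOut lies on that path, so at 1 day the path becomes 17 days.
New critical path: Lease→POS→SoftOpen = 9+3+7 = 19 ⇒ 19 days.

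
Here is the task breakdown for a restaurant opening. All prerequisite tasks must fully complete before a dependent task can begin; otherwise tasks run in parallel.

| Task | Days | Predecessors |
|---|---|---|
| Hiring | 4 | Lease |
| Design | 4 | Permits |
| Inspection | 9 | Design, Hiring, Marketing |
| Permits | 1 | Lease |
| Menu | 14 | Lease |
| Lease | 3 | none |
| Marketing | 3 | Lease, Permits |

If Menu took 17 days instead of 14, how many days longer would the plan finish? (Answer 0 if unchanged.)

As given, the longest chain is Lease→Menu = 3+14 = 17, so the finish is 17 days.
Since Menu is critical, the +3 change carries straight to that chain (now 20 days).
That remains the longest chain; total 20 days.
Change in finish: 20 − 17 = +3 days.

3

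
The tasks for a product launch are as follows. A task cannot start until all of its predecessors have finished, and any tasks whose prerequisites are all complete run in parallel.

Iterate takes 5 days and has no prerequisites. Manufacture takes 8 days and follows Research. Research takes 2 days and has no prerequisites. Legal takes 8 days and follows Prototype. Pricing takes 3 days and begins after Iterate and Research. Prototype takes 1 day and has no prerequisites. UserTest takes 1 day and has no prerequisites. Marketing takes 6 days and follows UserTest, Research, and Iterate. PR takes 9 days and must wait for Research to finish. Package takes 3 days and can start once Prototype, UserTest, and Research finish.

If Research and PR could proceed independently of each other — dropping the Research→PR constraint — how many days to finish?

With the dependency in place, Research→PR = 2+9 = 11 sets the finish at 11 days.
Without Research→PR, PR's earliest start moves from 2 to 0.
New critical path: Iterate→Marketing = 5+6 = 11 ⇒ 11 days.

11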